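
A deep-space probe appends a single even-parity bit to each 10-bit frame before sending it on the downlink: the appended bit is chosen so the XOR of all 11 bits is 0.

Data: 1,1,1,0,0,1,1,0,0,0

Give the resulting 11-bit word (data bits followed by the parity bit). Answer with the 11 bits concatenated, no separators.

11100110001

XOR of the 10 data bits: 1⊕1⊕1⊕0⊕0⊕1⊕1⊕0⊕0⊕0 = 1
Parity bit = 1 (so all 11 bits XOR to 0).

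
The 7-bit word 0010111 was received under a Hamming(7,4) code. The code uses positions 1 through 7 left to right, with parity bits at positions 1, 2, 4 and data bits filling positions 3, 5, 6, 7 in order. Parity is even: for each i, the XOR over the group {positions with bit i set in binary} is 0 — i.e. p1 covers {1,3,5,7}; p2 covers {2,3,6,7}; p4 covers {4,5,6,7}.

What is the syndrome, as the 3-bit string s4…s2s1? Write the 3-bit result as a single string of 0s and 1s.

s1 (pos 1,3,5,7): 0⊕1⊕1⊕1 = 1
s2 (pos 2,3,6,7): 0⊕1⊕1⊕1 = 1
s4 (pos 4,5,6,7): 0⊕1⊕1⊕1 = 1
Syndrome s4…s1 = 111 → error at position 7.

111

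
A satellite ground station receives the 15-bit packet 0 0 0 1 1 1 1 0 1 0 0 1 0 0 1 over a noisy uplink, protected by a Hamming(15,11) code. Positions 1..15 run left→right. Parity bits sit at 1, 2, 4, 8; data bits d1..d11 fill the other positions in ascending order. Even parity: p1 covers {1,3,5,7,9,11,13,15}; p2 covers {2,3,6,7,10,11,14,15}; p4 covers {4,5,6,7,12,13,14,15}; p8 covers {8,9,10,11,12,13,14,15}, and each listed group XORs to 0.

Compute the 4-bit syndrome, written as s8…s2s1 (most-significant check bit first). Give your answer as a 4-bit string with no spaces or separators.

s1 (pos 1,3,5,7,9,11,13,15): 0⊕0⊕1⊕1⊕1⊕0⊕0⊕1 = 0
s2 (pos 2,3,6,7,10,11,14,15): 0⊕0⊕1⊕1⊕0⊕0⊕0⊕1 = 1
s4 (pos 4,5,6,7,12,13,14,15): 1⊕1⊕1⊕1⊕1⊕0⊕0⊕1 = 0
s8 (pos 8,9,10,11,12,13,14,15): 0⊕1⊕0⊕0⊕1⊕0⊕0⊕1 = 1
Syndrome s8…s1 = 1010 → error at position 10.

1010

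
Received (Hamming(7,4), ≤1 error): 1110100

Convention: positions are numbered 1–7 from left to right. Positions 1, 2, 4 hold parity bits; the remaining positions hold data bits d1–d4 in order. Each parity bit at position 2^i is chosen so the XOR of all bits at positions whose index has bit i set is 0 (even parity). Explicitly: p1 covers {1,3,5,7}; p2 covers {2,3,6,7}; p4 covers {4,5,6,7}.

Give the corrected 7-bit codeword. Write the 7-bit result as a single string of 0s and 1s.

1110000

s1 (pos 1,3,5,7): 1⊕1⊕1⊕0 = 1
s2 (pos 2,3,6,7): 1⊕1⊕0⊕0 = 0
s4 (pos 4,5,6,7): 0⊕1⊕0⊕0 = 1
Syndrome s4…s1 = 101 → error at position 5.
Flip position 5: 1110100 → 1110000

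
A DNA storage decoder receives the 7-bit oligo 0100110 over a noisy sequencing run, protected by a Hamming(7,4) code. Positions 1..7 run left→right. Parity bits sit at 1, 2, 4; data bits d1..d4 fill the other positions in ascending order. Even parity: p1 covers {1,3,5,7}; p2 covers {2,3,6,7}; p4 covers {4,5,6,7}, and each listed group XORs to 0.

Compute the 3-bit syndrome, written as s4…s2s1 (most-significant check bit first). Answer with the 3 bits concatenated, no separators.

001

s1 (pos 1,3,5,7): 0⊕0⊕1⊕0 = 1
s2 (pos 2,3,6,7): 1⊕0⊕1⊕0 = 0
s4 (pos 4,5,6,7): 0⊕1⊕1⊕0 = 0
Syndrome s4…s1 = 001 → error at position 1.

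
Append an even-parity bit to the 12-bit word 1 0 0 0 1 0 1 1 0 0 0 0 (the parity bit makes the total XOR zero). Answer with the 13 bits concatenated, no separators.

1000101100000

XOR of the 12 data bits: 1⊕0⊕0⊕0⊕1⊕0⊕1⊕1⊕0⊕0⊕0⊕0 = 0
Parity bit = 0 (so all 13 bits XOR to 0).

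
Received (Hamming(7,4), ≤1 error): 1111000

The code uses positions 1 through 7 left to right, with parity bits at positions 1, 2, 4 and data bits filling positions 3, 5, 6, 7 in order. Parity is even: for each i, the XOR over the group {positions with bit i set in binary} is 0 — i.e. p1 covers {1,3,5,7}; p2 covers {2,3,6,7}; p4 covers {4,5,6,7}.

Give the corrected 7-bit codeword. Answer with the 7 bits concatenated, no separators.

1110000

s1 (pos 1,3,5,7): 1⊕1⊕0⊕0 = 0
s2 (pos 2,3,6,7): 1⊕1⊕0⊕0 = 0
s4 (pos 4,5,6,7): 1⊕0⊕0⊕0 = 1
Syndrome s4…s1 = 100 → error at position 4.
Flip position 4: 1111000 → 1110000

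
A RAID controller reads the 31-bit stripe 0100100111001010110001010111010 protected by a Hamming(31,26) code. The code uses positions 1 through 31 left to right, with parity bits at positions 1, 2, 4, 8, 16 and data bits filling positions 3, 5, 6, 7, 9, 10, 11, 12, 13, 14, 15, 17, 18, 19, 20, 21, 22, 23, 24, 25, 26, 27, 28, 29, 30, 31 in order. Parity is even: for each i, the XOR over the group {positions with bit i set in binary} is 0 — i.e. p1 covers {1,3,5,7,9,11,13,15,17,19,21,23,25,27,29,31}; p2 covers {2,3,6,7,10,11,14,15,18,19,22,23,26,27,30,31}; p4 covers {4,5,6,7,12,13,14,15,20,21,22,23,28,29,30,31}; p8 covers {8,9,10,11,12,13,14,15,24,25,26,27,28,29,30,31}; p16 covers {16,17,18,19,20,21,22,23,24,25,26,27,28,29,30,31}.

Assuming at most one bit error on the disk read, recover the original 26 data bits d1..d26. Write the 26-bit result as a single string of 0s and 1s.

s1 (pos 1,3,5,7,9,11,13,15,17,19,21,23,25,27,29,31): 0⊕0⊕1⊕0⊕1⊕0⊕1⊕1⊕1⊕0⊕0⊕0⊕0⊕1⊕0⊕0 = 0
s2 (pos 2,3,6,7,10,11,14,15,18,19,22,23,26,27,30,31): 1⊕0⊕0⊕0⊕1⊕0⊕0⊕1⊕1⊕0⊕1⊕0⊕1⊕1⊕1⊕0 = 0
s4 (pos 4,5,6,7,12,13,14,15,20,21,22,23,28,29,30,31): 0⊕1⊕0⊕0⊕0⊕1⊕0⊕1⊕0⊕0⊕1⊕0⊕1⊕0⊕1⊕0 = 0
s8 (pos 8,9,10,11,12,13,14,15,24,25,26,27,28,29,30,31): 1⊕1⊕1⊕0⊕0⊕1⊕0⊕1⊕1⊕0⊕1⊕1⊕1⊕0⊕1⊕0 = 0
s16 (pos 16,17,18,19,20,21,22,23,24,25,26,27,28,29,30,31): 0⊕1⊕1⊕0⊕0⊕0⊕1⊕0⊕1⊕0⊕1⊕1⊕1⊕0⊕1⊕0 = 0
Syndrome s16…s1 = 00000 → no error.
Read data bits from positions 3,5,6,7,9,10,11,12,13,14,15,17,18,19,20,21,22,23,24,25,26,27,28,29,30,31: 01001100101110001010111010

01001100101110001010111010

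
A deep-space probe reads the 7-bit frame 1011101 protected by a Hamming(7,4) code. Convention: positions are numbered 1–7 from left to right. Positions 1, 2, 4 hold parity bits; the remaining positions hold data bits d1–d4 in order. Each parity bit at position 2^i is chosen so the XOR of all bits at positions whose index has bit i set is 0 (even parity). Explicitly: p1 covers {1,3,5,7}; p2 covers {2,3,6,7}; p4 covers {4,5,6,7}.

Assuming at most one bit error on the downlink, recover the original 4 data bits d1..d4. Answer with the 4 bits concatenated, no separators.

1101

s1 (pos 1,3,5,7): 1⊕1⊕1⊕1 = 0
s2 (pos 2,3,6,7): 0⊕1⊕0⊕1 = 0
s4 (pos 4,5,6,7): 1⊕1⊕0⊕1 = 1
Syndrome s4…s1 = 100 → error at position 4.
Flip position 4: 1011101 → 1010101
Read data bits from positions 3,5,6,7: 1101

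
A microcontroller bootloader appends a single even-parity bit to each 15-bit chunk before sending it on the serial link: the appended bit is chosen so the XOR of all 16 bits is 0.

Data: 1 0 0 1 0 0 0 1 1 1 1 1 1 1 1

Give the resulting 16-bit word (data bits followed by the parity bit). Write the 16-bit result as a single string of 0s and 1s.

1001000111111110

XOR of the 15 data bits: 1⊕0⊕0⊕1⊕0⊕0⊕0⊕1⊕1⊕1⊕1⊕1⊕1⊕1⊕1 = 0
Parity bit = 0 (so all 16 bits XOR to 0).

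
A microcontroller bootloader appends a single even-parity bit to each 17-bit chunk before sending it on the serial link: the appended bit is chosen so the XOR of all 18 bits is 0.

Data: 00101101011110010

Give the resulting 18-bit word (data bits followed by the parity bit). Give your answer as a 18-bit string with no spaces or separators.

XOR of the 17 data bits: 0⊕0⊕1⊕0⊕1⊕1⊕0⊕1⊕0⊕1⊕1⊕1⊕1⊕0⊕0⊕1⊕0 = 1
Parity bit = 1 (so all 18 bits XOR to 0).

001011010111100101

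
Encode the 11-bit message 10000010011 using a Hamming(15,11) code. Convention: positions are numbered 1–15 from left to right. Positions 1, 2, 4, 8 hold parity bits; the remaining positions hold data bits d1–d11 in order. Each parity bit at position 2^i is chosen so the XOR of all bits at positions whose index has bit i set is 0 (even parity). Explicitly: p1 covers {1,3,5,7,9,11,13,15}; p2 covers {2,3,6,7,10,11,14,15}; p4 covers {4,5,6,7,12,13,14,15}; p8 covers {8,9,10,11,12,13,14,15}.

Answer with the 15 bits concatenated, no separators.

Place data at non-parity positions: p1 p2 1 p4 0 0 0 p8 0 0 1 0 0 1 1
p1 (pos 1,3,5,7,9,11,13,15): XOR of data positions = 1⊕0⊕0⊕0⊕1⊕0⊕1 = 1
p2 (pos 2,3,6,7,10,11,14,15): XOR of data positions = 1⊕0⊕0⊕0⊕1⊕1⊕1 = 0
p4 (pos 4,5,6,7,12,13,14,15): XOR of data positions = 0⊕0⊕0⊕0⊕0⊕1⊕1 = 0
p8 (pos 8,9,10,11,12,13,14,15): XOR of data positions = 0⊕0⊕1⊕0⊕0⊕1⊕1 = 1
Codeword: 101000010010011

101000010010011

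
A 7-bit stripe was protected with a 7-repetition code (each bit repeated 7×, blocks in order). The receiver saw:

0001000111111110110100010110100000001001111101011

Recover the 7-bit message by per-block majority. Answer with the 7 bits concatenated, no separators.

0110011

Block 1 (0001000): 1 one → 0
Block 2 (1111111): 7 ones → 1
Block 3 (1011010): 4 ones → 1
Block 4 (0010110): 3 ones → 0
Block 5 (1000000): 1 one → 0
Block 6 (0100111): 4 ones → 1
Block 7 (1101011): 5 ones → 1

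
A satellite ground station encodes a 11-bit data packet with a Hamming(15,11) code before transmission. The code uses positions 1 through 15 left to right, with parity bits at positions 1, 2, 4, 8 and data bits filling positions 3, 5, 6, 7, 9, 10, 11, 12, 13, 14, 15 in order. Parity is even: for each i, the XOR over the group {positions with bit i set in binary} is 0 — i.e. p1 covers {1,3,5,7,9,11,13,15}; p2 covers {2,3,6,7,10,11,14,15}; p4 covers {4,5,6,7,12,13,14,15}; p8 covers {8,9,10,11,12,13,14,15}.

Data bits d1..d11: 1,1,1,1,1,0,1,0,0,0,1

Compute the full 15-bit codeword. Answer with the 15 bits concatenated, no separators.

011011111010001

Place data at non-parity positions: p1 p2 1 p4 1 1 1 p8 1 0 1 0 0 0 1
p1 (pos 1,3,5,7,9,11,13,15): XOR of data positions = 1⊕1⊕1⊕1⊕1⊕0⊕1 = 0
p2 (pos 2,3,6,7,10,11,14,15): XOR of data positions = 1⊕1⊕1⊕0⊕1⊕0⊕1 = 1
p4 (pos 4,5,6,7,12,13,14,15): XOR of data positions = 1⊕1⊕1⊕0⊕0⊕0⊕1 = 0
p8 (pos 8,9,10,11,12,13,14,15): XOR of data positions = 1⊕0⊕1⊕0⊕0⊕0⊕1 = 1
Codeword: 011011111010001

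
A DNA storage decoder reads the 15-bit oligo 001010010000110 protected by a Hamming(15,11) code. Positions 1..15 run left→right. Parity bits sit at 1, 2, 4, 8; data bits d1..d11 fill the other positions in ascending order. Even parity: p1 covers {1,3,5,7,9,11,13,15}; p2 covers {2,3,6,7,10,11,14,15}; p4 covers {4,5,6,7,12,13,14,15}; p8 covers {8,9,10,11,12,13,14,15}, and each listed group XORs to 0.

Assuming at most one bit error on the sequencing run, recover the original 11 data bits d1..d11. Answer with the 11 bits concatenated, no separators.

s1 (pos 1,3,5,7,9,11,13,15): 0⊕1⊕1⊕0⊕0⊕0⊕1⊕0 = 1
s2 (pos 2,3,6,7,10,11,14,15): 0⊕1⊕0⊕0⊕0⊕0⊕1⊕0 = 0
s4 (pos 4,5,6,7,12,13,14,15): 0⊕1⊕0⊕0⊕0⊕1⊕1⊕0 = 1
s8 (pos 8,9,10,11,12,13,14,15): 1⊕0⊕0⊕0⊕0⊕1⊕1⊕0 = 1
Syndrome s8…s1 = 1101 → error at position 13.
Flip position 13: 001010010000110 → 001010010000010
Read data bits from positions 3,5,6,7,9,10,11,12,13,14,15: 11000000010

11000000010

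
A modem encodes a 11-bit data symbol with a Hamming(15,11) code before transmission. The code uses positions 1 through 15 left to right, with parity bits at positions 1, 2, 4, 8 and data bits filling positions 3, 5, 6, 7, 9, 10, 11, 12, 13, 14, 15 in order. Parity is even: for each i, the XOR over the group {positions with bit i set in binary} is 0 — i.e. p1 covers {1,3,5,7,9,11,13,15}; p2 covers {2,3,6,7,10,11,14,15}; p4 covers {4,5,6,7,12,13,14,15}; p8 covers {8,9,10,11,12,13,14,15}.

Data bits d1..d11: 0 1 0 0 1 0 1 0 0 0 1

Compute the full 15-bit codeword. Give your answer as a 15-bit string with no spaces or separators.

Place data at non-parity positions: p1 p2 0 p4 1 0 0 p8 1 0 1 0 0 0 1
p1 (pos 1,3,5,7,9,11,13,15): XOR of data positions = 0⊕1⊕0⊕1⊕1⊕0⊕1 = 0
p2 (pos 2,3,6,7,10,11,14,15): XOR of data positions = 0⊕0⊕0⊕0⊕1⊕0⊕1 = 0
p4 (pos 4,5,6,7,12,13,14,15): XOR of data positions = 1⊕0⊕0⊕0⊕0⊕0⊕1 = 0
p8 (pos 8,9,10,11,12,13,14,15): XOR of data positions = 1⊕0⊕1⊕0⊕0⊕0⊕1 = 1
Codeword: 000010011010001

000010011010001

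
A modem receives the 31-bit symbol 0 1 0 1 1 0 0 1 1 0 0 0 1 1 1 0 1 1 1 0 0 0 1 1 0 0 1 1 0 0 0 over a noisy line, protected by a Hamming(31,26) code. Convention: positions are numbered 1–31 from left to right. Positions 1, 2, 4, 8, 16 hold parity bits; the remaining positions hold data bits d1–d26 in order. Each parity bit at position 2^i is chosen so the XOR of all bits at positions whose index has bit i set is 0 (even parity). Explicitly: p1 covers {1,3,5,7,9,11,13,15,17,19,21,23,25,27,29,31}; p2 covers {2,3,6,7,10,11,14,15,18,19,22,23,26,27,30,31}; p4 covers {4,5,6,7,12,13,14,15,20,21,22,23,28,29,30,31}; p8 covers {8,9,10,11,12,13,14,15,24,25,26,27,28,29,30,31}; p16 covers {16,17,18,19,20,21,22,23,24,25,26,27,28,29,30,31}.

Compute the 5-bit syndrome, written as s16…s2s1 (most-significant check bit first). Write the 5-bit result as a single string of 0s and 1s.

10110

s1 (pos 1,3,5,7,9,11,13,15,17,19,21,23,25,27,29,31): 0⊕0⊕1⊕0⊕1⊕0⊕1⊕1⊕1⊕1⊕0⊕1⊕0⊕1⊕0⊕0 = 0
s2 (pos 2,3,6,7,10,11,14,15,18,19,22,23,26,27,30,31): 1⊕0⊕0⊕0⊕0⊕0⊕1⊕1⊕1⊕1⊕0⊕1⊕0⊕1⊕0⊕0 = 1
s4 (pos 4,5,6,7,12,13,14,15,20,21,22,23,28,29,30,31): 1⊕1⊕0⊕0⊕0⊕1⊕1⊕1⊕0⊕0⊕0⊕1⊕1⊕0⊕0⊕0 = 1
s8 (pos 8,9,10,11,12,13,14,15,24,25,26,27,28,29,30,31): 1⊕1⊕0⊕0⊕0⊕1⊕1⊕1⊕1⊕0⊕0⊕1⊕1⊕0⊕0⊕0 = 0
s16 (pos 16,17,18,19,20,21,22,23,24,25,26,27,28,29,30,31): 0⊕1⊕1⊕1⊕0⊕0⊕0⊕1⊕1⊕0⊕0⊕1⊕1⊕0⊕0⊕0 = 1
Syndrome s16…s1 = 10110 → error at position 22.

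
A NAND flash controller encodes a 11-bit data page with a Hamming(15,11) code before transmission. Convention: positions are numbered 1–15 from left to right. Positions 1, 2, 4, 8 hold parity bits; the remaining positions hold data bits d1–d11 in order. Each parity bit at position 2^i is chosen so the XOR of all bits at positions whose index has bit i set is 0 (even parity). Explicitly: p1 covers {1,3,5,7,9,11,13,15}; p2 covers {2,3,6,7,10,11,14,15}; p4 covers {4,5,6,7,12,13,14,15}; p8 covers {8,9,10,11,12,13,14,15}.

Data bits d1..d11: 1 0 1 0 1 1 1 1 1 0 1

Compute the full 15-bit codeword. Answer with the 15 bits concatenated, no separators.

111001001111101

Place data at non-parity positions: p1 p2 1 p4 0 1 0 p8 1 1 1 1 1 0 1
p1 (pos 1,3,5,7,9,11,13,15): XOR of data positions = 1⊕0⊕0⊕1⊕1⊕1⊕1 = 1
p2 (pos 2,3,6,7,10,11,14,15): XOR of data positions = 1⊕1⊕0⊕1⊕1⊕0⊕1 = 1
p4 (pos 4,5,6,7,12,13,14,15): XOR of data positions = 0⊕1⊕0⊕1⊕1⊕0⊕1 = 0
p8 (pos 8,9,10,11,12,13,14,15): XOR of data positions = 1⊕1⊕1⊕1⊕1⊕0⊕1 = 0
Codeword: 111001001111101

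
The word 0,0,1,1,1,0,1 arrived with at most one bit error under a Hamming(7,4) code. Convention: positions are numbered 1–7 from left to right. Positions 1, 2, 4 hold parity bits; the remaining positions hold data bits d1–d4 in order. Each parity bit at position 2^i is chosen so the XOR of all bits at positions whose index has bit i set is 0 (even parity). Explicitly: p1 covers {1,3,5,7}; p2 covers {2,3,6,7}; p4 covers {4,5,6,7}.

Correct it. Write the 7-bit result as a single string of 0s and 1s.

0011001

s1 (pos 1,3,5,7): 0⊕1⊕1⊕1 = 1
s2 (pos 2,3,6,7): 0⊕1⊕0⊕1 = 0
s4 (pos 4,5,6,7): 1⊕1⊕0⊕1 = 1
Syndrome s4…s1 = 101 → error at position 5.
Flip position 5: 0011101 → 0011001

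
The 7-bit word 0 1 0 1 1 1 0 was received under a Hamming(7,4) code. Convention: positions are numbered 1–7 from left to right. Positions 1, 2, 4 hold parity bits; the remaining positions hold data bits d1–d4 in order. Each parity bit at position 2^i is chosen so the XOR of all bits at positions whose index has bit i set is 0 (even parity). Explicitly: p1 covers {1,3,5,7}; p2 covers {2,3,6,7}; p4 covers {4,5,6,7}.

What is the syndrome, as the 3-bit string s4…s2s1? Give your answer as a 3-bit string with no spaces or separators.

s1 (pos 1,3,5,7): 0⊕0⊕1⊕0 = 1
s2 (pos 2,3,6,7): 1⊕0⊕1⊕0 = 0
s4 (pos 4,5,6,7): 1⊕1⊕1⊕0 = 1
Syndrome s4…s1 = 101 → error at position 5.

101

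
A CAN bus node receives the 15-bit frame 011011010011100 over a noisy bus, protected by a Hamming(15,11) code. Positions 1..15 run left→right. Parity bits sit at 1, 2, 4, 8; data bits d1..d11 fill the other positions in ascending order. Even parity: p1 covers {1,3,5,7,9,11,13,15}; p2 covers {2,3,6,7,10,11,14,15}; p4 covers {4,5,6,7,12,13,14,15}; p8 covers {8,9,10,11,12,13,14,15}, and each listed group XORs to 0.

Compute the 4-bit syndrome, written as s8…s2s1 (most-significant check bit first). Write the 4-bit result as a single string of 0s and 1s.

s1 (pos 1,3,5,7,9,11,13,15): 0⊕1⊕1⊕0⊕0⊕1⊕1⊕0 = 0
s2 (pos 2,3,6,7,10,11,14,15): 1⊕1⊕1⊕0⊕0⊕1⊕0⊕0 = 0
s4 (pos 4,5,6,7,12,13,14,15): 0⊕1⊕1⊕0⊕1⊕1⊕0⊕0 = 0
s8 (pos 8,9,10,11,12,13,14,15): 1⊕0⊕0⊕1⊕1⊕1⊕0⊕0 = 0
Syndrome s8…s1 = 0000 → no error.

0000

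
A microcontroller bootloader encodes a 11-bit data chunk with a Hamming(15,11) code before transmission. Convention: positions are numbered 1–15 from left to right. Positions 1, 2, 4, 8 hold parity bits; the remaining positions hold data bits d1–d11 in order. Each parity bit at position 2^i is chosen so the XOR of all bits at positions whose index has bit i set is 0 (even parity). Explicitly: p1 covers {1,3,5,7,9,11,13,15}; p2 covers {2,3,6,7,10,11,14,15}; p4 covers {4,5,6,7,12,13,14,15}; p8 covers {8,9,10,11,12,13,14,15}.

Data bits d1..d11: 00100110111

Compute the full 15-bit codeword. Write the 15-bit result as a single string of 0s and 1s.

110001010110111

Place data at non-parity positions: p1 p2 0 p4 0 1 0 p8 0 1 1 0 1 1 1
p1 (pos 1,3,5,7,9,11,13,15): XOR of data positions = 0⊕0⊕0⊕0⊕1⊕1⊕1 = 1
p2 (pos 2,3,6,7,10,11,14,15): XOR of data positions = 0⊕1⊕0⊕1⊕1⊕1⊕1 = 1
p4 (pos 4,5,6,7,12,13,14,15): XOR of data positions = 0⊕1⊕0⊕0⊕1⊕1⊕1 = 0
p8 (pos 8,9,10,11,12,13,14,15): XOR of data positions = 0⊕1⊕1⊕0⊕1⊕1⊕1 = 1
Codeword: 110001010110111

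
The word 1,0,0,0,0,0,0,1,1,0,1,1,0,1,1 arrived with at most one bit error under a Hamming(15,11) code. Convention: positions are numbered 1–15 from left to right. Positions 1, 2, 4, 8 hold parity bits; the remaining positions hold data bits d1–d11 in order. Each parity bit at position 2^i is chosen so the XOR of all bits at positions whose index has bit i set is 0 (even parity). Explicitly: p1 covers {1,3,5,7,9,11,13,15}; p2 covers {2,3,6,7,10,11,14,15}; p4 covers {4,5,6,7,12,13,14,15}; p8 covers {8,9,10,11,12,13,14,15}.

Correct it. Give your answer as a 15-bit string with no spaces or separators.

100001011011011

s1 (pos 1,3,5,7,9,11,13,15): 1⊕0⊕0⊕0⊕1⊕1⊕0⊕1 = 0
s2 (pos 2,3,6,7,10,11,14,15): 0⊕0⊕0⊕0⊕0⊕1⊕1⊕1 = 1
s4 (pos 4,5,6,7,12,13,14,15): 0⊕0⊕0⊕0⊕1⊕0⊕1⊕1 = 1
s8 (pos 8,9,10,11,12,13,14,15): 1⊕1⊕0⊕1⊕1⊕0⊕1⊕1 = 0
Syndrome s8…s1 = 0110 → error at position 6.
Flip position 6: 100000011011011 → 100001011011011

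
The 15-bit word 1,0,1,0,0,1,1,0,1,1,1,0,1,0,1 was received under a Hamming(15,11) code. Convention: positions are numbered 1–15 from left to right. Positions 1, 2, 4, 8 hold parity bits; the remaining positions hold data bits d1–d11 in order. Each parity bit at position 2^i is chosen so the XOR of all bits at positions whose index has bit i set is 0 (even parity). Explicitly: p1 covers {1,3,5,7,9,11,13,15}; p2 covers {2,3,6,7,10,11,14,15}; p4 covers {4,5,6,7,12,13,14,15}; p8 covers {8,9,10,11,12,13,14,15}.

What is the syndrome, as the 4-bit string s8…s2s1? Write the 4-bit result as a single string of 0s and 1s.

s1 (pos 1,3,5,7,9,11,13,15): 1⊕1⊕0⊕1⊕1⊕1⊕1⊕1 = 1
s2 (pos 2,3,6,7,10,11,14,15): 0⊕1⊕1⊕1⊕1⊕1⊕0⊕1 = 0
s4 (pos 4,5,6,7,12,13,14,15): 0⊕0⊕1⊕1⊕0⊕1⊕0⊕1 = 0
s8 (pos 8,9,10,11,12,13,14,15): 0⊕1⊕1⊕1⊕0⊕1⊕0⊕1 = 1
Syndrome s8…s1 = 1001 → error at position 9.

1001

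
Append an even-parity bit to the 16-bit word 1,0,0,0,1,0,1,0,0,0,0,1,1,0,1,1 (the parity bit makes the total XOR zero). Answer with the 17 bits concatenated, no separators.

XOR of the 16 data bits: 1⊕0⊕0⊕0⊕1⊕0⊕1⊕0⊕0⊕0⊕0⊕1⊕1⊕0⊕1⊕1 = 1
Parity bit = 1 (so all 17 bits XOR to 0).

10001010000110111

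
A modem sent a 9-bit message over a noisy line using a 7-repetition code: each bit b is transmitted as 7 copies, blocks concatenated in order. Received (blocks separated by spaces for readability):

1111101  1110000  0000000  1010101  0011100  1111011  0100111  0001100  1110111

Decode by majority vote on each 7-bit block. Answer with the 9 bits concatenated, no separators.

100101101

Block 1 (1111101): 6 ones → 1
Block 2 (1110000): 3 ones → 0
Block 3 (0000000): 0 ones → 0
Block 4 (1010101): 4 ones → 1
Block 5 (0011100): 3 ones → 0
Block 6 (1111011): 6 ones → 1
Block 7 (0100111): 4 ones → 1
Block 8 (0001100): 2 ones → 0
Block 9 (1110111): 6 ones → 1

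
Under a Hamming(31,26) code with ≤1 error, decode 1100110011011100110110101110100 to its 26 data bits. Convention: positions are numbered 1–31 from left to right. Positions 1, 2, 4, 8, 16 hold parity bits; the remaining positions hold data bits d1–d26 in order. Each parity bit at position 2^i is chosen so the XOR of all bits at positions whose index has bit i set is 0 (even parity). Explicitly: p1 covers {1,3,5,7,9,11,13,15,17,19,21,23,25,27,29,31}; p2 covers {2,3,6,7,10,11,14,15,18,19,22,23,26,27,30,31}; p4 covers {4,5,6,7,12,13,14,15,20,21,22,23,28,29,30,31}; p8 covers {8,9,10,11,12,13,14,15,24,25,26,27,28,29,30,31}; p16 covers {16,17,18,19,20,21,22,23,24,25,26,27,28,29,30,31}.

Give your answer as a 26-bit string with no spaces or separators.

01101101110110110101111100

s1 (pos 1,3,5,7,9,11,13,15,17,19,21,23,25,27,29,31): 1⊕0⊕1⊕0⊕1⊕0⊕1⊕0⊕1⊕0⊕1⊕1⊕1⊕1⊕1⊕0 = 0
s2 (pos 2,3,6,7,10,11,14,15,18,19,22,23,26,27,30,31): 1⊕0⊕1⊕0⊕1⊕0⊕1⊕0⊕1⊕0⊕0⊕1⊕1⊕1⊕0⊕0 = 0
s4 (pos 4,5,6,7,12,13,14,15,20,21,22,23,28,29,30,31): 0⊕1⊕1⊕0⊕1⊕1⊕1⊕0⊕1⊕1⊕0⊕1⊕0⊕1⊕0⊕0 = 1
s8 (pos 8,9,10,11,12,13,14,15,24,25,26,27,28,29,30,31): 0⊕1⊕1⊕0⊕1⊕1⊕1⊕0⊕0⊕1⊕1⊕1⊕0⊕1⊕0⊕0 = 1
s16 (pos 16,17,18,19,20,21,22,23,24,25,26,27,28,29,30,31): 0⊕1⊕1⊕0⊕1⊕1⊕0⊕1⊕0⊕1⊕1⊕1⊕0⊕1⊕0⊕0 = 1
Syndrome s16…s1 = 11100 → error at position 28.
Flip position 28: 1100110011011100110110101110100 → 1100110011011100110110101111100
Read data bits from positions 3,5,6,7,9,10,11,12,13,14,15,17,18,19,20,21,22,23,24,25,26,27,28,29,30,31: 01101101110110110101111100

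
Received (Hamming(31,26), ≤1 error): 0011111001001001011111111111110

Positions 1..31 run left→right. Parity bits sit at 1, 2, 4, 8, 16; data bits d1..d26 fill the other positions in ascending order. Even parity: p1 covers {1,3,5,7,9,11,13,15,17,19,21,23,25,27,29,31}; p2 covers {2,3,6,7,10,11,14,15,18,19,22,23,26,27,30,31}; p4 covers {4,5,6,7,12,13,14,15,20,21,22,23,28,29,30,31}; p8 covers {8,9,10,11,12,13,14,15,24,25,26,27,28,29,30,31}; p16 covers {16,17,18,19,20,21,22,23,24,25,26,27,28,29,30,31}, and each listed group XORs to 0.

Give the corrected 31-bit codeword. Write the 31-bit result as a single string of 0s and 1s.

0011111000001001011111111111110

s1 (pos 1,3,5,7,9,11,13,15,17,19,21,23,25,27,29,31): 0⊕1⊕1⊕1⊕0⊕0⊕1⊕0⊕0⊕1⊕1⊕1⊕1⊕1⊕1⊕0 = 0
s2 (pos 2,3,6,7,10,11,14,15,18,19,22,23,26,27,30,31): 0⊕1⊕1⊕1⊕1⊕0⊕0⊕0⊕1⊕1⊕1⊕1⊕1⊕1⊕1⊕0 = 1
s4 (pos 4,5,6,7,12,13,14,15,20,21,22,23,28,29,30,31): 1⊕1⊕1⊕1⊕0⊕1⊕0⊕0⊕1⊕1⊕1⊕1⊕1⊕1⊕1⊕0 = 0
s8 (pos 8,9,10,11,12,13,14,15,24,25,26,27,28,29,30,31): 0⊕0⊕1⊕0⊕0⊕1⊕0⊕0⊕1⊕1⊕1⊕1⊕1⊕1⊕1⊕0 = 1
s16 (pos 16,17,18,19,20,21,22,23,24,25,26,27,28,29,30,31): 1⊕0⊕1⊕1⊕1⊕1⊕1⊕1⊕1⊕1⊕1⊕1⊕1⊕1⊕1⊕0 = 0
Syndrome s16…s1 = 01010 → error at position 10.
Flip position 10: 0011111001001001011111111111110 → 0011111000001001011111111111110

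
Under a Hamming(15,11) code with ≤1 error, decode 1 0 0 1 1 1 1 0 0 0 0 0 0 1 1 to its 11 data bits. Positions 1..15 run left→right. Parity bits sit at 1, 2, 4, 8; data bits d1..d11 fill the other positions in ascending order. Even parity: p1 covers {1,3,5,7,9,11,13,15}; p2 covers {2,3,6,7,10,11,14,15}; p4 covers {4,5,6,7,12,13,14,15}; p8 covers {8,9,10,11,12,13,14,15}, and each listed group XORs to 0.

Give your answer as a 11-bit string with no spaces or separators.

s1 (pos 1,3,5,7,9,11,13,15): 1⊕0⊕1⊕1⊕0⊕0⊕0⊕1 = 0
s2 (pos 2,3,6,7,10,11,14,15): 0⊕0⊕1⊕1⊕0⊕0⊕1⊕1 = 0
s4 (pos 4,5,6,7,12,13,14,15): 1⊕1⊕1⊕1⊕0⊕0⊕1⊕1 = 0
s8 (pos 8,9,10,11,12,13,14,15): 0⊕0⊕0⊕0⊕0⊕0⊕1⊕1 = 0
Syndrome s8…s1 = 0000 → no error.
Read data bits from positions 3,5,6,7,9,10,11,12,13,14,15: 01110000011

01110000011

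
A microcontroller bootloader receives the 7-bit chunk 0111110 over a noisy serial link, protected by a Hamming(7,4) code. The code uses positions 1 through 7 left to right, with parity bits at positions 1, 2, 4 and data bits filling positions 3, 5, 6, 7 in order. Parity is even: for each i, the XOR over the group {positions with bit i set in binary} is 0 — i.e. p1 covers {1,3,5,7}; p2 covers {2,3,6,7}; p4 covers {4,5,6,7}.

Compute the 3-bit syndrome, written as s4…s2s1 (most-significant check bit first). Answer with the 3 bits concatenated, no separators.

110

s1 (pos 1,3,5,7): 0⊕1⊕1⊕0 = 0
s2 (pos 2,3,6,7): 1⊕1⊕1⊕0 = 1
s4 (pos 4,5,6,7): 1⊕1⊕1⊕0 = 1
Syndrome s4…s1 = 110 → error at position 6.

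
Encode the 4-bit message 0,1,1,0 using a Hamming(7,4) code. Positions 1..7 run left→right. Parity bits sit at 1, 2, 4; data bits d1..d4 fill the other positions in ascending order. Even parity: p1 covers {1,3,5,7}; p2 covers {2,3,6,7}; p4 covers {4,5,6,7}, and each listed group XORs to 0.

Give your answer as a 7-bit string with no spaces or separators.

Place data at non-parity positions: p1 p2 0 p4 1 1 0
p1 (pos 1,3,5,7): XOR of data positions = 0⊕1⊕0 = 1
p2 (pos 2,3,6,7): XOR of data positions = 0⊕1⊕0 = 1
p4 (pos 4,5,6,7): XOR of data positions = 1⊕1⊕0 = 0
Codeword: 1100110

1100110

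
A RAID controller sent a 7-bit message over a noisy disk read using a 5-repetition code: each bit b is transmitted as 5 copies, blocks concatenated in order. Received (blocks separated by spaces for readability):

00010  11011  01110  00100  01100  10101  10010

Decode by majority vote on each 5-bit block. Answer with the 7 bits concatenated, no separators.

0110010

Block 1 (00010): 1 one → 0
Block 2 (11011): 4 ones → 1
Block 3 (01110): 3 ones → 1
Block 4 (00100): 1 one → 0
Block 5 (01100): 2 ones → 0
Block 6 (10101): 3 ones → 1
Block 7 (10010): 2 ones → 0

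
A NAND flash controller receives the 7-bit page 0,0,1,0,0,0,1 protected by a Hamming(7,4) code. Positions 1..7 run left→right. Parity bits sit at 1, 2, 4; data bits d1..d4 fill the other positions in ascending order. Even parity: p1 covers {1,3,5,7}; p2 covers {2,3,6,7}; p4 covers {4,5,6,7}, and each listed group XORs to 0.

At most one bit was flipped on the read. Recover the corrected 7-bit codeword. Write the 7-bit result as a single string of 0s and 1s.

s1 (pos 1,3,5,7): 0⊕1⊕0⊕1 = 0
s2 (pos 2,3,6,7): 0⊕1⊕0⊕1 = 0
s4 (pos 4,5,6,7): 0⊕0⊕0⊕1 = 1
Syndrome s4…s1 = 100 → error at position 4.
Flip position 4: 0010001 → 0011001

0011001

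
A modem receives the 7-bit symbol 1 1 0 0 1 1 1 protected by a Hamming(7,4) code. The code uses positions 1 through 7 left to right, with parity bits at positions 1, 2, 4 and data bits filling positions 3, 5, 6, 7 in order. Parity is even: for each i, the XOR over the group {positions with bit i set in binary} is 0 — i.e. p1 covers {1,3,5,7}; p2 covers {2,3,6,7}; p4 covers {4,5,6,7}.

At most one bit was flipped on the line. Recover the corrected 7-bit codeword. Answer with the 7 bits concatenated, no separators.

1100110

s1 (pos 1,3,5,7): 1⊕0⊕1⊕1 = 1
s2 (pos 2,3,6,7): 1⊕0⊕1⊕1 = 1
s4 (pos 4,5,6,7): 0⊕1⊕1⊕1 = 1
Syndrome s4…s1 = 111 → error at position 7.
Flip position 7: 1100111 → 1100110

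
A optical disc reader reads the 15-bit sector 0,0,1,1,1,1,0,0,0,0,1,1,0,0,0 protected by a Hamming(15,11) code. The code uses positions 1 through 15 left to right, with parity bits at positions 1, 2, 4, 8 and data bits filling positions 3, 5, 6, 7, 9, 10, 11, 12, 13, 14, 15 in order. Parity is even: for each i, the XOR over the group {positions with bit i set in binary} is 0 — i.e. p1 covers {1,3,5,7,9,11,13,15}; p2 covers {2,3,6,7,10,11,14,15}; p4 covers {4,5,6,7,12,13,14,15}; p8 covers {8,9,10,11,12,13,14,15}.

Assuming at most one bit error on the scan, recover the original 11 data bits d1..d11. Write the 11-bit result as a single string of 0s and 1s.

s1 (pos 1,3,5,7,9,11,13,15): 0⊕1⊕1⊕0⊕0⊕1⊕0⊕0 = 1
s2 (pos 2,3,6,7,10,11,14,15): 0⊕1⊕1⊕0⊕0⊕1⊕0⊕0 = 1
s4 (pos 4,5,6,7,12,13,14,15): 1⊕1⊕1⊕0⊕1⊕0⊕0⊕0 = 0
s8 (pos 8,9,10,11,12,13,14,15): 0⊕0⊕0⊕1⊕1⊕0⊕0⊕0 = 0
Syndrome s8…s1 = 0011 → error at position 3.
Flip position 3: 001111000011000 → 000111000011000
Read data bits from positions 3,5,6,7,9,10,11,12,13,14,15: 01100011000

01100011000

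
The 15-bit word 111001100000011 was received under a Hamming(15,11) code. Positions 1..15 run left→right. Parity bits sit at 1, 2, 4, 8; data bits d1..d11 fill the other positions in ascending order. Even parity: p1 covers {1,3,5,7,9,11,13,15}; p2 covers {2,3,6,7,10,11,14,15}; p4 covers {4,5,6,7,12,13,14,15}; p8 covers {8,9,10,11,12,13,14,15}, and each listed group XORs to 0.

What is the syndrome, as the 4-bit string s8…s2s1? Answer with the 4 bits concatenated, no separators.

0000

s1 (pos 1,3,5,7,9,11,13,15): 1⊕1⊕0⊕1⊕0⊕0⊕0⊕1 = 0
s2 (pos 2,3,6,7,10,11,14,15): 1⊕1⊕1⊕1⊕0⊕0⊕1⊕1 = 0
s4 (pos 4,5,6,7,12,13,14,15): 0⊕0⊕1⊕1⊕0⊕0⊕1⊕1 = 0
s8 (pos 8,9,10,11,12,13,14,15): 0⊕0⊕0⊕0⊕0⊕0⊕1⊕1 = 0
Syndrome s8…s1 = 0000 → no error.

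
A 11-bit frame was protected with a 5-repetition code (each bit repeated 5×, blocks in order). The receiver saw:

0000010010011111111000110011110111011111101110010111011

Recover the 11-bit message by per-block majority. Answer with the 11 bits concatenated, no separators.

00110111101

Block 1 (00000): 0 ones → 0
Block 2 (10010): 2 ones → 0
Block 3 (01111): 4 ones → 1
Block 4 (11110): 4 ones → 1
Block 5 (00110): 2 ones → 0
Block 6 (01111): 4 ones → 1
Block 7 (01110): 3 ones → 1
Block 8 (11111): 5 ones → 1
Block 9 (10111): 4 ones → 1
Block 10 (00101): 2 ones → 0
Block 11 (11011): 4 ones → 1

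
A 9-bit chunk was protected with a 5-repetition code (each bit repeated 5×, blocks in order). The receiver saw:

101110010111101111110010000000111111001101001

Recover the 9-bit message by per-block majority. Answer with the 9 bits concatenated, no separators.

101100110

Block 1 (10111): 4 ones → 1
Block 2 (00101): 2 ones → 0
Block 3 (11101): 4 ones → 1
Block 4 (11111): 5 ones → 1
Block 5 (00100): 1 one → 0
Block 6 (00000): 0 ones → 0
Block 7 (11111): 5 ones → 1
Block 8 (10011): 3 ones → 1
Block 9 (01001): 2 ones → 0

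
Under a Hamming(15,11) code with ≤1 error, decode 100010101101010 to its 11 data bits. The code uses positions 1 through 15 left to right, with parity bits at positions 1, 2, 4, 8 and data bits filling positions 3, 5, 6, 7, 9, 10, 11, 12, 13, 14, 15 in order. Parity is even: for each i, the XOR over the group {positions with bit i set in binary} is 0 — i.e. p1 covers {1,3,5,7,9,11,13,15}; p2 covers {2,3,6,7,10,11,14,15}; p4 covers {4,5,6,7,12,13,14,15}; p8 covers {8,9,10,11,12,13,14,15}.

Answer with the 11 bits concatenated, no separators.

01011101010

s1 (pos 1,3,5,7,9,11,13,15): 1⊕0⊕1⊕1⊕1⊕0⊕0⊕0 = 0
s2 (pos 2,3,6,7,10,11,14,15): 0⊕0⊕0⊕1⊕1⊕0⊕1⊕0 = 1
s4 (pos 4,5,6,7,12,13,14,15): 0⊕1⊕0⊕1⊕1⊕0⊕1⊕0 = 0
s8 (pos 8,9,10,11,12,13,14,15): 0⊕1⊕1⊕0⊕1⊕0⊕1⊕0 = 0
Syndrome s8…s1 = 0010 → error at position 2.
Flip position 2: 100010101101010 → 110010101101010
Read data bits from positions 3,5,6,7,9,10,11,12,13,14,15: 01011101010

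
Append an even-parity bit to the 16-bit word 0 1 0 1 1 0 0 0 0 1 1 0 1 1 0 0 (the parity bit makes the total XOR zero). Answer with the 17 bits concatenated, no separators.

01011000011011001

XOR of the 16 data bits: 0⊕1⊕0⊕1⊕1⊕0⊕0⊕0⊕0⊕1⊕1⊕0⊕1⊕1⊕0⊕0 = 1
Parity bit = 1 (so all 17 bits XOR to 0).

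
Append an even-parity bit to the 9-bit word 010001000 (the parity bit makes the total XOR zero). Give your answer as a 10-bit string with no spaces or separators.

0100010000

XOR of the 9 data bits: 0⊕1⊕0⊕0⊕0⊕1⊕0⊕0⊕0 = 0
Parity bit = 0 (so all 10 bits XOR to 0).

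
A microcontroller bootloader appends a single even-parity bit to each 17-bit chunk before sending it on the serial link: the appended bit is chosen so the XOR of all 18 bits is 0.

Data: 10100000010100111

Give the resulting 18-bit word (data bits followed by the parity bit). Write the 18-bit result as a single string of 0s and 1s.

101000000101001111

XOR of the 17 data bits: 1⊕0⊕1⊕0⊕0⊕0⊕0⊕0⊕0⊕1⊕0⊕1⊕0⊕0⊕1⊕1⊕1 = 1
Parity bit = 1 (so all 18 bits XOR to 0).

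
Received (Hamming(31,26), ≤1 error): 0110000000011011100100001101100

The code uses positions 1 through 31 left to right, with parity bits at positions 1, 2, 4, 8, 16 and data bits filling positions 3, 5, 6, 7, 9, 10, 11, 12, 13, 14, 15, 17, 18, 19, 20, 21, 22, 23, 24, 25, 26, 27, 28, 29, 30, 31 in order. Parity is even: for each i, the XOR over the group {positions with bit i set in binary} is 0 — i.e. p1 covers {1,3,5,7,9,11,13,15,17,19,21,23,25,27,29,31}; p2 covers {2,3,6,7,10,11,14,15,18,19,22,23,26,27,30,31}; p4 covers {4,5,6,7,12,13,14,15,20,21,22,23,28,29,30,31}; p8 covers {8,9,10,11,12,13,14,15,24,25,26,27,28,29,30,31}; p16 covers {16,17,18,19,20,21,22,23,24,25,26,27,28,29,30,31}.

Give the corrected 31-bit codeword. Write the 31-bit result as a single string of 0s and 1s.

0110000000011011100100011101100

s1 (pos 1,3,5,7,9,11,13,15,17,19,21,23,25,27,29,31): 0⊕1⊕0⊕0⊕0⊕0⊕1⊕1⊕1⊕0⊕0⊕0⊕1⊕0⊕1⊕0 = 0
s2 (pos 2,3,6,7,10,11,14,15,18,19,22,23,26,27,30,31): 1⊕1⊕0⊕0⊕0⊕0⊕0⊕1⊕0⊕0⊕0⊕0⊕1⊕0⊕0⊕0 = 0
s4 (pos 4,5,6,7,12,13,14,15,20,21,22,23,28,29,30,31): 0⊕0⊕0⊕0⊕1⊕1⊕0⊕1⊕1⊕0⊕0⊕0⊕1⊕1⊕0⊕0 = 0
s8 (pos 8,9,10,11,12,13,14,15,24,25,26,27,28,29,30,31): 0⊕0⊕0⊕0⊕1⊕1⊕0⊕1⊕0⊕1⊕1⊕0⊕1⊕1⊕0⊕0 = 1
s16 (pos 16,17,18,19,20,21,22,23,24,25,26,27,28,29,30,31): 1⊕1⊕0⊕0⊕1⊕0⊕0⊕0⊕0⊕1⊕1⊕0⊕1⊕1⊕0⊕0 = 1
Syndrome s16…s1 = 11000 → error at position 24.
Flip position 24: 0110000000011011100100001101100 → 0110000000011011100100011101100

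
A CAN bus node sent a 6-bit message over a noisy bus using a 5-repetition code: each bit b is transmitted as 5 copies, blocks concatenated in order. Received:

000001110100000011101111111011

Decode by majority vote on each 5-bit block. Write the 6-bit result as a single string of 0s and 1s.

Block 1 (00000): 0 ones → 0
Block 2 (11101): 4 ones → 1
Block 3 (00000): 0 ones → 0
Block 4 (01110): 3 ones → 1
Block 5 (11111): 5 ones → 1
Block 6 (11011): 4 ones → 1

010111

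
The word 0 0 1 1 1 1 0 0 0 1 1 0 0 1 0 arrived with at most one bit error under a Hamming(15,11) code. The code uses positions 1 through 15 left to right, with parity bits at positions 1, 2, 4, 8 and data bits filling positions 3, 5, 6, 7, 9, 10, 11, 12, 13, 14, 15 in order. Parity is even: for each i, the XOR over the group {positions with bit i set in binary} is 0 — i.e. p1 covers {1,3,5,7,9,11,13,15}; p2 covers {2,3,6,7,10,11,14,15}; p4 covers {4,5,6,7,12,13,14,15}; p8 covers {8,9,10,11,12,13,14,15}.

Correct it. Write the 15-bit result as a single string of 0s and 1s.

s1 (pos 1,3,5,7,9,11,13,15): 0⊕1⊕1⊕0⊕0⊕1⊕0⊕0 = 1
s2 (pos 2,3,6,7,10,11,14,15): 0⊕1⊕1⊕0⊕1⊕1⊕1⊕0 = 1
s4 (pos 4,5,6,7,12,13,14,15): 1⊕1⊕1⊕0⊕0⊕0⊕1⊕0 = 0
s8 (pos 8,9,10,11,12,13,14,15): 0⊕0⊕1⊕1⊕0⊕0⊕1⊕0 = 1
Syndrome s8…s1 = 1011 → error at position 11.
Flip position 11: 001111000110010 → 001111000100010

001111000100010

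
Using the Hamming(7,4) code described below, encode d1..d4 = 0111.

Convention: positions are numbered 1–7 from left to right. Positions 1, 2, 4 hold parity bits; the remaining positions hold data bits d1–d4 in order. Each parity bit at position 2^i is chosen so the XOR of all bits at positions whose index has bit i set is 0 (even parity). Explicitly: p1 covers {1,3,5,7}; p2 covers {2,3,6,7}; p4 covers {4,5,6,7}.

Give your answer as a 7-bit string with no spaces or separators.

0001111

Place data at non-parity positions: p1 p2 0 p4 1 1 1
p1 (pos 1,3,5,7): XOR of data positions = 0⊕1⊕1 = 0
p2 (pos 2,3,6,7): XOR of data positions = 0⊕1⊕1 = 0
p4 (pos 4,5,6,7): XOR of data positions = 1⊕1⊕1 = 1
Codeword: 0001111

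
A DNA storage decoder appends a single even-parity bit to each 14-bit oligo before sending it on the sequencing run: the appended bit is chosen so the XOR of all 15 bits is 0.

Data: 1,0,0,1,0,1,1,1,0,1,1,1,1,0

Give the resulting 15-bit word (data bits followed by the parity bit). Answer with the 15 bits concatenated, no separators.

XOR of the 14 data bits: 1⊕0⊕0⊕1⊕0⊕1⊕1⊕1⊕0⊕1⊕1⊕1⊕1⊕0 = 1
Parity bit = 1 (so all 15 bits XOR to 0).

100101110111101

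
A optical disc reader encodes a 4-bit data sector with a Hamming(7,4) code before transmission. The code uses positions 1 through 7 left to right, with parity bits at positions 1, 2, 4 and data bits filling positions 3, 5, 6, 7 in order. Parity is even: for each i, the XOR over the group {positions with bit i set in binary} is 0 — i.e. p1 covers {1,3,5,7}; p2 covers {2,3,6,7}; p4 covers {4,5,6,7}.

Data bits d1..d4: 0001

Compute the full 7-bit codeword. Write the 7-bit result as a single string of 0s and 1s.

Place data at non-parity positions: p1 p2 0 p4 0 0 1
p1 (pos 1,3,5,7): XOR of data positions = 0⊕0⊕1 = 1
p2 (pos 2,3,6,7): XOR of data positions = 0⊕0⊕1 = 1
p4 (pos 4,5,6,7): XOR of data positions = 0⊕0⊕1 = 1
Codeword: 1101001

1101001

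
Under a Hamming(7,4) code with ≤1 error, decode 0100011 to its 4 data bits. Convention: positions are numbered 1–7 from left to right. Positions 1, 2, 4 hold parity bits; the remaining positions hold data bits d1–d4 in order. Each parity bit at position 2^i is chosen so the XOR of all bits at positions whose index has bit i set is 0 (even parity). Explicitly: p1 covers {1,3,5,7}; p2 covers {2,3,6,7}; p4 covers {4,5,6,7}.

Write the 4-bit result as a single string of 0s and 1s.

s1 (pos 1,3,5,7): 0⊕0⊕0⊕1 = 1
s2 (pos 2,3,6,7): 1⊕0⊕1⊕1 = 1
s4 (pos 4,5,6,7): 0⊕0⊕1⊕1 = 0
Syndrome s4…s1 = 011 → error at position 3.
Flip position 3: 0100011 → 0110011
Read data bits from positions 3,5,6,7: 1011

1011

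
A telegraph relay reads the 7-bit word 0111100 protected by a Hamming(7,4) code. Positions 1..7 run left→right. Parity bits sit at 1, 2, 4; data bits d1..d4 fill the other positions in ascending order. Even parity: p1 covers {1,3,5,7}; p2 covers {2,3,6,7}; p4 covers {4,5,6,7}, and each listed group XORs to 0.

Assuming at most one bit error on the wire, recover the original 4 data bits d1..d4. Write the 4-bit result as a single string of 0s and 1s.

1100

s1 (pos 1,3,5,7): 0⊕1⊕1⊕0 = 0
s2 (pos 2,3,6,7): 1⊕1⊕0⊕0 = 0
s4 (pos 4,5,6,7): 1⊕1⊕0⊕0 = 0
Syndrome s4…s1 = 000 → no error.
Read data bits from positions 3,5,6,7: 1100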